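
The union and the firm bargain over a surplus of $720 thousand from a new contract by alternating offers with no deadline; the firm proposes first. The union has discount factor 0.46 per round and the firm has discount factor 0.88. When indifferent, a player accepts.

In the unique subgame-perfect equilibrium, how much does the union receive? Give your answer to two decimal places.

In a stationary SPE each proposer offers the other exactly their discounted continuation value.
If the firm keeps x when proposing and the union keeps y when proposing, then x = 720 − 0.46y and y = 720 − 0.88x.
Solving: x = 720(1 − 0.46) / (1 − 0.88·0.46) = 388.8 / 0.5952 ≈ 653.2258.
The union gets 720 − 653.2258 ≈ 66.7742.

66.77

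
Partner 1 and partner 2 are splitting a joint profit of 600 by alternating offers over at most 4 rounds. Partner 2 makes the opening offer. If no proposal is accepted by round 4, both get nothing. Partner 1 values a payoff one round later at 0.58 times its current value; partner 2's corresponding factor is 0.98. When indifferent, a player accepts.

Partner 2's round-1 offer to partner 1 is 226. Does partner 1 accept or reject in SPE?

Round 4 (partner 1 proposes): partner 2 will accept anything ≥ 0, so partner 1 offers 0 and keeps 600.
Round 3 (partner 2 proposes): partner 1 can get 600 next round, worth 0.58 × 600 = 348 now, so partner 2 offers 348, keeping 252.
Round 2 (partner 1 proposes): partner 2 can get 252 next round, worth 0.98 × 252 = 246.96 now; partner 1 offers that and keeps 353.04.
So by rejecting in round 1, partner 1 gets 353.04 next round, worth 0.58 × 353.04 = 204.7632 now.
Offer 226 ≥ 204.7632, so partner 1 accepts.

Accept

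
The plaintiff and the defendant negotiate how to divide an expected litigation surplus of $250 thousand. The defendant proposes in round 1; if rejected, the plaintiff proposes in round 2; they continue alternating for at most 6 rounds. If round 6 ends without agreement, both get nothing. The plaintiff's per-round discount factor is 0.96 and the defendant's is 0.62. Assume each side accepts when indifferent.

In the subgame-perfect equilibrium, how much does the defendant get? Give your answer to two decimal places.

19.49

Round 6 (the plaintiff proposes): rejection yields 0 for the defendant; the plaintiff offers 0 and keeps 250.
Round 5 (the defendant proposes): the plaintiff can get 250 next round, worth 0.96 × 250 = 240 now, so the defendant offers 240, keeping 10.
Round 4 (the plaintiff proposes): the defendant can get 10 next round, worth 0.62 × 10 = 6.2 now, so the plaintiff offers 6.2, keeping 243.8.
Round 3 (the defendant proposes): the plaintiff can get 243.8 next round, worth 0.96 × 243.8 = 234.048 now; the defendant offers that and keeps 15.952.
Round 2 (the plaintiff proposes): the defendant can get 15.952 next round, worth 0.62 × 15.952 = 9.89024 now; the plaintiff offers that and keeps 240.10976.
Round 1 (the defendant proposes): the plaintiff can get 240.10976 next round, worth 0.96 × 240.10976 = 230.5053696 now, so the defendant offers 230.5053696, keeping 19.4946304.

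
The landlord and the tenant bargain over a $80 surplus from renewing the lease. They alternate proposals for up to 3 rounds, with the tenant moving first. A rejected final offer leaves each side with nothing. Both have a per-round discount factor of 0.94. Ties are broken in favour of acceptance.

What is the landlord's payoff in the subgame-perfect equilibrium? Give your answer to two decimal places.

4.51

Round 3 (the tenant proposes): rejection yields 0 for the landlord; the tenant offers 0 and keeps 80.
Round 2 (the landlord proposes): the tenant can get 80 next round, worth 0.94 × 80 = 75.2 now; the landlord offers that and keeps 4.8.
Round 1 (the tenant proposes): the landlord can get 4.8 next round, worth 0.94 × 4.8 = 4.512 now, so the tenant offers 4.512, keeping 75.488.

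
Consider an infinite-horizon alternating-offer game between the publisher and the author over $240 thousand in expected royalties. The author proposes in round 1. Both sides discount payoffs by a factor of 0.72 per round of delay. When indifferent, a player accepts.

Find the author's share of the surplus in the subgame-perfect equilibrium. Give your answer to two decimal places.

139.53

When the author proposes, the publisher accepts any offer worth at least 0.72 times what the publisher would get by proposing next round; and vice versa.
This gives x = 240 − 0.72y and y = 240 − 0.72x, where x and y are each side's share when it proposes.
Hence (1 − 0.72·0.72)x = 240(1 − 0.72), i.e. 0.4816·x = 67.2.
x ≈ 139.5349; the publisher's share is 240 − x ≈ 100.4651.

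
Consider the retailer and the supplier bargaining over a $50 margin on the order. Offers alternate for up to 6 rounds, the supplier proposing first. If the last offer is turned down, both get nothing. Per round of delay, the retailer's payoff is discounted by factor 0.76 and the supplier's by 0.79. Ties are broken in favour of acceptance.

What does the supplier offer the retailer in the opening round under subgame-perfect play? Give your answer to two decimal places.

Solve by backward induction from round 6.
Round 6 (the retailer proposes): the supplier will accept anything ≥ 0, so the retailer offers 0 and keeps 50.
Round 5 (the supplier proposes): the retailer can get 50 next round, worth 0.76 × 50 = 38 now; the supplier offers that and keeps 12.
Round 4 (the retailer proposes): the supplier can get 12 next round, worth 0.79 × 12 = 9.48 now. The retailer offers 9.48 and keeps 50 − 9.48 = 40.52.
Round 3 (the supplier proposes): the retailer can get 40.52 next round, worth 0.76 × 40.52 = 30.7952 now; the supplier offers that and keeps 19.2048.
Round 2 (the retailer proposes): the supplier can get 19.2048 next round, worth 0.79 × 19.2048 = 15.171792 now. The retailer offers 15.171792 and keeps 50 − 15.171792 = 34.828208.
Round 1 (the supplier proposes): the retailer can get 34.828208 next round, worth 0.76 × 34.828208 = 26.46943808 now. The supplier offers 26.46943808 and keeps 50 − 26.46943808 = 23.53056192.

26.47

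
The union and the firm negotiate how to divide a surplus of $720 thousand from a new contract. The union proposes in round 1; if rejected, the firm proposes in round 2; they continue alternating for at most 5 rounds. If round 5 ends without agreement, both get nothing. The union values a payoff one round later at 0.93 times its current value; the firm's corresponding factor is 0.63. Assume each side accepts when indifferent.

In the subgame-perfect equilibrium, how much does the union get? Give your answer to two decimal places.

Round 5 (the union proposes): the firm will accept anything ≥ 0, so the union offers 0 and keeps 720.
Round 4 (the firm proposes): the union can get 720 next round, worth 0.93 × 720 = 669.6 now; the firm offers that and keeps 50.4.
Round 3 (the union proposes): the firm can get 50.4 next round, worth 0.63 × 50.4 = 31.752 now. The union offers 31.752 and keeps 720 − 31.752 = 688.248.
Round 2 (the firm proposes): the union can get 688.248 next round, worth 0.93 × 688.248 = 640.07064 now, so the firm offers 640.07064, keeping 79.92936.
Round 1 (the union proposes): the firm can get 79.92936 next round, worth 0.63 × 79.92936 = 50.3554968 now. The union offers 50.3554968 and keeps 720 − 50.3554968 = 669.6445032.

669.64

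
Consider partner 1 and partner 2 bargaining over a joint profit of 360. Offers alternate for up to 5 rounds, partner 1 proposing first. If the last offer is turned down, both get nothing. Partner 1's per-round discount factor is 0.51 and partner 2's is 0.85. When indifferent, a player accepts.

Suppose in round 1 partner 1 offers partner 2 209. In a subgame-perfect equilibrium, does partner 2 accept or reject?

Work out partner 2's continuation value if the offer is rejected.
Round 5 (partner 1 proposes): partner 2 will accept anything ≥ 0, so partner 1 offers 0 and keeps 360.
Round 4 (partner 2 proposes): partner 1 can get 360 next round, worth 0.51 × 360 = 183.6 now; partner 2 offers that and keeps 176.4.
Round 3 (partner 1 proposes): partner 2 can get 176.4 next round, worth 0.85 × 176.4 = 149.94 now, so partner 1 offers 149.94, keeping 210.06.
Round 2 (partner 2 proposes): partner 1 can get 210.06 next round, worth 0.51 × 210.06 = 107.1306 now; partner 2 offers that and keeps 252.8694.
So by rejecting in round 1, partner 2 gets 252.8694 next round, worth 0.85 × 252.8694 = 214.93899 now.
Offer 209 < 214.93899, so partner 2 rejects.

Reject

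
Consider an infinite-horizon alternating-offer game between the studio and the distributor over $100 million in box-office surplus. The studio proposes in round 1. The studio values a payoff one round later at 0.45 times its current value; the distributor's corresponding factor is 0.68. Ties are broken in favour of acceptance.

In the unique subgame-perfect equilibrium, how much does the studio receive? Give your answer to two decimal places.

46.11

Let x be the studio's share when the studio proposes and y be the distributor's share when the distributor proposes.
The distributor accepts iff offered ≥ 0.68·y, so x = 100 − 0.68y. Symmetrically y = 100 − 0.45x.
Substituting: x = 100 − 0.68(100 − 0.45x), giving x(1 − 0.45·0.68) = 100(1 − 0.68).
So x = 100 × 0.32 / 0.694 ≈ 46.1095, and the distributor receives 100 − x ≈ 53.8905.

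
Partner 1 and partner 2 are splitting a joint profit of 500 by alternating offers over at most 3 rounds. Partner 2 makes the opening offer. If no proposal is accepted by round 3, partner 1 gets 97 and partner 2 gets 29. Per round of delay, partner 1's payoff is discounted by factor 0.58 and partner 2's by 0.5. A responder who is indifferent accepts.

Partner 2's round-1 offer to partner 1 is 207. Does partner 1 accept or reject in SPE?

Work out partner 1's continuation value if the offer is rejected.
Round 3 (partner 2 proposes): partner 1 gets 97 if talks fail, so partner 2 offers 97 and keeps 403.
Round 2 (partner 1 proposes): partner 2 can get 403 next round, worth 0.5 × 403 = 201.5 now. Partner 1 offers 201.5 and keeps 500 − 201.5 = 298.5.
So by rejecting in round 1, partner 1 gets 298.5 next round, worth 0.58 × 298.5 = 173.13 now.
Offer 207 ≥ 173.13, so partner 1 accepts.

Accept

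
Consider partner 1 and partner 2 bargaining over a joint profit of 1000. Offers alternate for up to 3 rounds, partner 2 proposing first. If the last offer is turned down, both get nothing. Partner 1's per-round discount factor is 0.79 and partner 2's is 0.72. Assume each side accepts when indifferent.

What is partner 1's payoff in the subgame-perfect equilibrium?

221.2

Round 3 (partner 2 proposes): partner 1 will accept anything ≥ 0, so partner 2 offers 0 and keeps 1000.
Round 2 (partner 1 proposes): partner 2 can get 1000 next round, worth 0.72 × 1000 = 720 now; partner 1 offers that and keeps 280.
Round 1 (partner 2 proposes): partner 1 can get 280 next round, worth 0.79 × 280 = 221.2 now, so partner 2 offers 221.2, keeping 778.8.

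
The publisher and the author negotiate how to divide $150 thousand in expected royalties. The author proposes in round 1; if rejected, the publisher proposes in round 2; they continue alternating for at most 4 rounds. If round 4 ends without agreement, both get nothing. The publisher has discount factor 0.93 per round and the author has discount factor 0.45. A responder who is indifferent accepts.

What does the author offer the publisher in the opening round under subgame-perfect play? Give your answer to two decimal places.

Solve by backward induction from round 4.
Round 4 (the publisher proposes): the author will accept anything ≥ 0, so the publisher offers 0 and keeps 150.
Round 3 (the author proposes): the publisher can get 150 next round, worth 0.93 × 150 = 139.5 now. The author offers 139.5 and keeps 150 − 139.5 = 10.5.
Round 2 (the publisher proposes): the author can get 10.5 next round, worth 0.45 × 10.5 = 4.725 now. The publisher offers 4.725 and keeps 150 − 4.725 = 145.275.
Round 1 (the author proposes): the publisher can get 145.275 next round, worth 0.93 × 145.275 = 135.10575 now. The author offers 135.10575 and keeps 150 − 135.10575 = 14.89425.

135.11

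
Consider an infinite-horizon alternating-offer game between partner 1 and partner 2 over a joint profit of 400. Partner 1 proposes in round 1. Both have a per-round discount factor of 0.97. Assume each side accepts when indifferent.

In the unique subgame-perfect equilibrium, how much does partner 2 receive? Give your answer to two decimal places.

196.95

Let x be partner 1's share when partner 1 proposes and y be partner 2's share when partner 2 proposes.
Partner 2 accepts iff offered ≥ 0.97·y, so x = 400 − 0.97y. Symmetrically y = 400 − 0.97x.
Substituting: x = 400 − 0.97(400 − 0.97x), giving x(1 − 0.97·0.97) = 400(1 − 0.97).
So x = 400 × 0.03 / 0.0591 ≈ 203.0457, and partner 2 receives 400 − x ≈ 196.9543.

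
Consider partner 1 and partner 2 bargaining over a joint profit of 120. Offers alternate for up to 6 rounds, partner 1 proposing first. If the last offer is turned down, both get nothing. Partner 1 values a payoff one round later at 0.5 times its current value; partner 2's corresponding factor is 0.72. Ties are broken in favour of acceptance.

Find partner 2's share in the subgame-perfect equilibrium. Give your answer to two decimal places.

69.95

Round 6 (partner 2 proposes): rejection yields 0 for partner 1; partner 2 offers 0 and keeps 120.
Round 5 (partner 1 proposes): partner 2 can get 120 next round, worth 0.72 × 120 = 86.4 now; partner 1 offers that and keeps 33.6.
Round 4 (partner 2 proposes): partner 1 can get 33.6 next round, worth 0.5 × 33.6 = 16.8 now. Partner 2 offers 16.8 and keeps 120 − 16.8 = 103.2.
Round 3 (partner 1 proposes): partner 2 can get 103.2 next round, worth 0.72 × 103.2 = 74.304 now, so partner 1 offers 74.304, keeping 45.696.
Round 2 (partner 2 proposes): partner 1 can get 45.696 next round, worth 0.5 × 45.696 = 22.848 now; partner 2 offers that and keeps 97.152.
Round 1 (partner 1 proposes): partner 2 can get 97.152 next round, worth 0.72 × 97.152 = 69.94944 now; partner 1 offers that and keeps 50.05056.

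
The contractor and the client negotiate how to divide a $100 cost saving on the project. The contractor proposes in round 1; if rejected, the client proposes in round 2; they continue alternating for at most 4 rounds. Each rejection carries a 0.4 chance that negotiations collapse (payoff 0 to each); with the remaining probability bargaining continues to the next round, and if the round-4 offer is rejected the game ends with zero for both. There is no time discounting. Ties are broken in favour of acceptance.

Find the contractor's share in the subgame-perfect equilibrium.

54.4

By backward induction:
Round 4 (the client proposes): the contractor will accept anything ≥ 0, so the client offers 0 and keeps 100.
Round 3 (the contractor proposes): rejecting gives the client an expected 0.6 × 100 = 60; the contractor offers that and keeps 40.
Round 2 (the client proposes): rejecting gives the contractor an expected 0.6 × 40 = 24, so the client offers 24, keeping 76.
Round 1 (the contractor proposes): rejecting gives the client an expected 0.6 × 76 = 45.6; the contractor offers that and keeps 54.4.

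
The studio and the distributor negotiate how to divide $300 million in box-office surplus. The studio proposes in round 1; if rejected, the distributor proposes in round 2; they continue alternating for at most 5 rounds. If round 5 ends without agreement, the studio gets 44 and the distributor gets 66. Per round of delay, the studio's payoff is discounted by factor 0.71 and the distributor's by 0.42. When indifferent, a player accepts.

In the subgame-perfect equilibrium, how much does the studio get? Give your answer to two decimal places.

Work backward from the last round.
Round 5 (the studio proposes): the distributor gets 66 if talks fail, so the studio offers 66 and keeps 234.
Round 4 (the distributor proposes): the studio can get 234 next round, worth 0.71 × 234 = 166.14 now. The distributor offers 166.14 and keeps 300 − 166.14 = 133.86.
Round 3 (the studio proposes): the distributor can get 133.86 next round, worth 0.42 × 133.86 = 56.2212 now. The studio offers 56.2212 and keeps 300 − 56.2212 = 243.7788.
Round 2 (the distributor proposes): the studio can get 243.7788 next round, worth 0.71 × 243.7788 = 173.082948 now; the distributor offers that and keeps 126.917052.
Round 1 (the studio proposes): the distributor can get 126.917052 next round, worth 0.42 × 126.917052 = 53.30516184 now; the studio offers that and keeps 246.69483816.

246.69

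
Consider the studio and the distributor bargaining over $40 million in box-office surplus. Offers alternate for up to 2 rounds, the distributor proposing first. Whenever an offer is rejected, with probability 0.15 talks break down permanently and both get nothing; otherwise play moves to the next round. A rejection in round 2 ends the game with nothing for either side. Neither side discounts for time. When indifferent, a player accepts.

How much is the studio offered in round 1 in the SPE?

Round 2 (the studio proposes): rejection yields 0 for the distributor; the studio offers 0 and keeps 40.
Round 1 (the distributor proposes): rejecting gives the studio an expected 0.85 × 40 = 34, so the distributor offers 34, keeping 6.

34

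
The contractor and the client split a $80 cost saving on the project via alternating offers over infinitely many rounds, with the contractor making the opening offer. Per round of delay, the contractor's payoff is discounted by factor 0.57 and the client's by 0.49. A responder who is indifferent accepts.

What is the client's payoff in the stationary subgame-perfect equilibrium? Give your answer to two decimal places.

Let x be the contractor's share when the contractor proposes and y be the client's share when the client proposes.
The client accepts iff offered ≥ 0.49·y, so x = 80 − 0.49y. Symmetrically y = 80 − 0.57x.
Substituting: x = 80 − 0.49(80 − 0.57x), giving x(1 − 0.57·0.49) = 80(1 − 0.49).
So x = 80 × 0.51 / 0.7207 ≈ 56.6116, and the client receives 80 − x ≈ 23.3884.

23.39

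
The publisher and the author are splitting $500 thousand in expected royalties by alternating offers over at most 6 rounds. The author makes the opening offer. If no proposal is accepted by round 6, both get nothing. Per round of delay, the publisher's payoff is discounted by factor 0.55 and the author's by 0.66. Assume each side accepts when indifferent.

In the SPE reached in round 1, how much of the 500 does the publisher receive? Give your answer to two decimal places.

Round 6 (the publisher proposes): rejection yields 0 for the author; the publisher offers 0 and keeps 500.
Round 5 (the author proposes): the publisher can get 500 next round, worth 0.55 × 500 = 275 now, so the author offers 275, keeping 225.
Round 4 (the publisher proposes): the author can get 225 next round, worth 0.66 × 225 = 148.5 now. The publisher offers 148.5 and keeps 500 − 148.5 = 351.5.
Round 3 (the author proposes): the publisher can get 351.5 next round, worth 0.55 × 351.5 = 193.325 now; the author offers that and keeps 306.675.
Round 2 (the publisher proposes): the author can get 306.675 next round, worth 0.66 × 306.675 = 202.4055 now. The publisher offers 202.4055 and keeps 500 − 202.4055 = 297.5945.
Round 1 (the author proposes): the publisher can get 297.5945 next round, worth 0.55 × 297.5945 = 163.676975 now. The author offers 163.676975 and keeps 500 − 163.676975 = 336.323025.

163.68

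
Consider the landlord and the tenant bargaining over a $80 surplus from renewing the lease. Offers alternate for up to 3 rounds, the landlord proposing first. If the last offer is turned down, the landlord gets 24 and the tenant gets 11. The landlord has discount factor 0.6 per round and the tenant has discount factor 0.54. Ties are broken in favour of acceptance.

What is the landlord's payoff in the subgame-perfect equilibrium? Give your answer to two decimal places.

59.16

Round 3 (the landlord proposes): the tenant gets 11 if talks fail, so the landlord offers 11 and keeps 69.
Round 2 (the tenant proposes): the landlord can get 69 next round, worth 0.6 × 69 = 41.4 now. The tenant offers 41.4 and keeps 80 − 41.4 = 38.6.
Round 1 (the landlord proposes): the tenant can get 38.6 next round, worth 0.54 × 38.6 = 20.844 now. The landlord offers 20.844 and keeps 80 − 20.844 = 59.156.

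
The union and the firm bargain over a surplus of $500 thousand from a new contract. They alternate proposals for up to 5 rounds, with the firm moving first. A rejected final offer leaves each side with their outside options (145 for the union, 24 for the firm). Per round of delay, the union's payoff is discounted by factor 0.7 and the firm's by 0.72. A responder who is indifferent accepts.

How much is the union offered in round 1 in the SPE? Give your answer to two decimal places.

Round 5 (the firm proposes): the union gets 145 if talks fail, so the firm offers 145 and keeps 355.
Round 4 (the union proposes): the firm can get 355 next round, worth 0.72 × 355 = 255.6 now, so the union offers 255.6, keeping 244.4.
Round 3 (the firm proposes): the union can get 244.4 next round, worth 0.7 × 244.4 = 171.08 now, so the firm offers 171.08, keeping 328.92.
Round 2 (the union proposes): the firm can get 328.92 next round, worth 0.72 × 328.92 = 236.8224 now, so the union offers 236.8224, keeping 263.1776.
Round 1 (the firm proposes): the union can get 263.1776 next round, worth 0.7 × 263.1776 = 184.22432 now. The firm offers 184.22432 and keeps 500 − 184.22432 = 315.77568.

184.22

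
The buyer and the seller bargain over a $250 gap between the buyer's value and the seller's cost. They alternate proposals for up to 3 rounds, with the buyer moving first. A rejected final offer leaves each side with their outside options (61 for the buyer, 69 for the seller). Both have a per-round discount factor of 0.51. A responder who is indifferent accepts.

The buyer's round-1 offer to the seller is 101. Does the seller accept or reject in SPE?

Round 3 (the buyer proposes): the seller gets 69 if talks fail, so the buyer offers 69 and keeps 181.
Round 2 (the seller proposes): the buyer can get 181 next round, worth 0.51 × 181 = 92.31 now; the seller offers that and keeps 157.69.
So by rejecting in round 1, the seller gets 157.69 next round, worth 0.51 × 157.69 = 80.4219 now.
Offer 101 ≥ 80.4219, so the seller accepts.

Accept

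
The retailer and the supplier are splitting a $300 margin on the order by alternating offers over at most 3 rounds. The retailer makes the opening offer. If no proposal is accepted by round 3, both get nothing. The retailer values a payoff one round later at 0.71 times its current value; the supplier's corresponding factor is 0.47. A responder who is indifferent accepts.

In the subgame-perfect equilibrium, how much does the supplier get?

40.89

Round 3 (the retailer proposes): rejection yields 0 for the supplier; the retailer offers 0 and keeps 300.
Round 2 (the supplier proposes): the retailer can get 300 next round, worth 0.71 × 300 = 213 now. The supplier offers 213 and keeps 300 − 213 = 87.
Round 1 (the retailer proposes): the supplier can get 87 next round, worth 0.47 × 87 = 40.89 now. The retailer offers 40.89 and keeps 300 − 40.89 = 259.11.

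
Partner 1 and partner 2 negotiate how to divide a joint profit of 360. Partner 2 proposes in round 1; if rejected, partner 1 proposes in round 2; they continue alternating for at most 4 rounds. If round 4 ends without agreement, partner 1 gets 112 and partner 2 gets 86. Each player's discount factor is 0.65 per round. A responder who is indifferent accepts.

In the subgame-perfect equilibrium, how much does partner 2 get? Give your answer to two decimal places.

Round 4 (partner 1 proposes): partner 2 gets 86 if talks fail, so partner 1 offers 86 and keeps 274.
Round 3 (partner 2 proposes): partner 1 can get 274 next round, worth 0.65 × 274 = 178.1 now. Partner 2 offers 178.1 and keeps 360 − 178.1 = 181.9.
Round 2 (partner 1 proposes): partner 2 can get 181.9 next round, worth 0.65 × 181.9 = 118.235 now, so partner 1 offers 118.235, keeping 241.765.
Round 1 (partner 2 proposes): partner 1 can get 241.765 next round, worth 0.65 × 241.765 = 157.14725 now. Partner 2 offers 157.14725 and keeps 360 − 157.14725 = 202.85275.

202.85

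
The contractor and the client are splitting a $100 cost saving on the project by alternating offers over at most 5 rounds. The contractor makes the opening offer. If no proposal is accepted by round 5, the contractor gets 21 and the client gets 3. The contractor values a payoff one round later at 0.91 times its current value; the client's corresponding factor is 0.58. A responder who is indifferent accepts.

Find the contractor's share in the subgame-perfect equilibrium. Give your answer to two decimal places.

91.19

Round 5 (the contractor proposes): the client gets 3 if talks fail, so the contractor offers 3 and keeps 97.
Round 4 (the client proposes): the contractor can get 97 next round, worth 0.91 × 97 = 88.27 now. The client offers 88.27 and keeps 100 − 88.27 = 11.73.
Round 3 (the contractor proposes): the client can get 11.73 next round, worth 0.58 × 11.73 = 6.8034 now, so the contractor offers 6.8034, keeping 93.1966.
Round 2 (the client proposes): the contractor can get 93.1966 next round, worth 0.91 × 93.1966 = 84.808906 now, so the client offers 84.808906, keeping 15.191094.
Round 1 (the contractor proposes): the client can get 15.191094 next round, worth 0.58 × 15.191094 = 8.81083452 now, so the contractor offers 8.81083452, keeping 91.18916548.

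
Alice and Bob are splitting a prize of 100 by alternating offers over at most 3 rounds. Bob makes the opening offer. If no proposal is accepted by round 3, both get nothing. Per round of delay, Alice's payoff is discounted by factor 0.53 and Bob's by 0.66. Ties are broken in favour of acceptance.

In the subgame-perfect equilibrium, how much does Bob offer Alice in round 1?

18.02

Round 3 (Bob proposes): Alice will accept anything ≥ 0, so Bob offers 0 and keeps 100.
Round 2 (Alice proposes): Bob can get 100 next round, worth 0.66 × 100 = 66 now, so Alice offers 66, keeping 34.
Round 1 (Bob proposes): Alice can get 34 next round, worth 0.53 × 34 = 18.02 now, so Bob offers 18.02, keeping 81.98.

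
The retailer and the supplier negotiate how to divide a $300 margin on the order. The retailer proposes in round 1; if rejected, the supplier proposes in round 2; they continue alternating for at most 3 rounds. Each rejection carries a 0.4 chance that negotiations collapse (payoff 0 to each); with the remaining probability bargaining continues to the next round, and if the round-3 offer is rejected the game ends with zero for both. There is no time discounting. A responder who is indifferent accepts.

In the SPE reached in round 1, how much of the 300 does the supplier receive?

By backward induction:
Round 3 (the retailer proposes): rejection yields 0 for the supplier; the retailer offers 0 and keeps 300.
Round 2 (the supplier proposes): rejecting gives the retailer an expected 0.6 × 300 = 180; the supplier offers that and keeps 120.
Round 1 (the retailer proposes): rejecting gives the supplier an expected 0.6 × 120 = 72, so the retailer offers 72, keeping 228.

72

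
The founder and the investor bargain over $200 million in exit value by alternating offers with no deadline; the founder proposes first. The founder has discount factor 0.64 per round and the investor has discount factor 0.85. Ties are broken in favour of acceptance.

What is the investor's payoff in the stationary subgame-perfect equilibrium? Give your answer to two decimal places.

134.21

Let x be the founder's share when the founder proposes and y be the investor's share when the investor proposes.
The investor accepts iff offered ≥ 0.85·y, so x = 200 − 0.85y. Symmetrically y = 200 − 0.64x.
Substituting: x = 200 − 0.85(200 − 0.64x), giving x(1 − 0.64·0.85) = 200(1 − 0.85).
So x = 200 × 0.15 / 0.456 ≈ 65.7895, and the investor receives 200 − x ≈ 134.2105.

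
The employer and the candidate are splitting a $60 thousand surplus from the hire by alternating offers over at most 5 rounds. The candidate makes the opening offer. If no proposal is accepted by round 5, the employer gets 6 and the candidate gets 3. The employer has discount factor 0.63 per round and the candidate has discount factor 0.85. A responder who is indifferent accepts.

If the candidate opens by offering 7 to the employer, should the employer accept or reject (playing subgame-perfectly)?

Round 5 (the candidate proposes): the employer gets 6 if talks fail, so the candidate offers 6 and keeps 54.
Round 4 (the employer proposes): the candidate can get 54 next round, worth 0.85 × 54 = 45.9 now, so the employer offers 45.9, keeping 14.1.
Round 3 (the candidate proposes): the employer can get 14.1 next round, worth 0.63 × 14.1 = 8.883 now; the candidate offers that and keeps 51.117.
Round 2 (the employer proposes): the candidate can get 51.117 next round, worth 0.85 × 51.117 = 43.44945 now; the employer offers that and keeps 16.55055.
So by rejecting in round 1, the employer gets 16.55055 next round, worth 0.63 × 16.55055 = 10.4268465 now.
Offer 7 < 10.4268465, so the employer rejects.

Reject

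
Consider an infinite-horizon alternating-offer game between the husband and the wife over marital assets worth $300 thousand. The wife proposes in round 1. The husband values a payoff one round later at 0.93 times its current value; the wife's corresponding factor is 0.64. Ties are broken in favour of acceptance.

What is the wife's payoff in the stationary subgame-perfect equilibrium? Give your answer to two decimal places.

51.88

In a stationary SPE each proposer offers the other exactly their discounted continuation value.
If the wife keeps x when proposing and the husband keeps y when proposing, then x = 300 − 0.93y and y = 300 − 0.64x.
Solving: x = 300(1 − 0.93) / (1 − 0.64·0.93) = 21 / 0.4048 ≈ 51.8775.
The husband gets 300 − 51.8775 ≈ 248.1225.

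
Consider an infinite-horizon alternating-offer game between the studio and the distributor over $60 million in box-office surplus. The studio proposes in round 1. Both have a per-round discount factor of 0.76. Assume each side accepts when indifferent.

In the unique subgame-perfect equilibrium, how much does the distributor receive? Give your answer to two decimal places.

When the studio proposes, the distributor accepts any offer worth at least 0.76 times what the distributor would get by proposing next round; and vice versa.
This gives x = 60 − 0.76y and y = 60 − 0.76x, where x and y are each side's share when it proposes.
Hence (1 − 0.76·0.76)x = 60(1 − 0.76), i.e. 0.4224·x = 14.4.
x ≈ 34.0909; the distributor's share is 60 − x ≈ 25.9091.

25.91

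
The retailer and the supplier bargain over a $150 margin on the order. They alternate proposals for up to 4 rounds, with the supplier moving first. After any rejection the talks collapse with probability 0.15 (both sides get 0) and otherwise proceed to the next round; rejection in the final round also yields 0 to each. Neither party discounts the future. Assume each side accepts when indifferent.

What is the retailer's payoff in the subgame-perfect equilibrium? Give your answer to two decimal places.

111.24

By backward induction:
Round 4 (the retailer proposes): the supplier will accept anything ≥ 0, so the retailer offers 0 and keeps 150.
Round 3 (the supplier proposes): rejecting gives the retailer an expected 0.85 × 150 = 127.5, so the supplier offers 127.5, keeping 22.5.
Round 2 (the retailer proposes): rejecting gives the supplier an expected 0.85 × 22.5 = 19.125, so the retailer offers 19.125, keeping 130.875.
Round 1 (the supplier proposes): rejecting gives the retailer an expected 0.85 × 130.875 = 111.24375; the supplier offers that and keeps 38.75625.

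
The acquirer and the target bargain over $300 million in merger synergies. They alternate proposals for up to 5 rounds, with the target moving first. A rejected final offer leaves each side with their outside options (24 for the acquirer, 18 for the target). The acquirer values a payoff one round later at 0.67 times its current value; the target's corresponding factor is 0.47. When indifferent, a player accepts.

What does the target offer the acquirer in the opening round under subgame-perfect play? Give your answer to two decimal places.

142.46

Round 5 (the target proposes): the acquirer gets 24 if talks fail, so the target offers 24 and keeps 276.
Round 4 (the acquirer proposes): the target can get 276 next round, worth 0.47 × 276 = 129.72 now. The acquirer offers 129.72 and keeps 300 − 129.72 = 170.28.
Round 3 (the target proposes): the acquirer can get 170.28 next round, worth 0.67 × 170.28 = 114.0876 now; the target offers that and keeps 185.9124.
Round 2 (the acquirer proposes): the target can get 185.9124 next round, worth 0.47 × 185.9124 = 87.378828 now, so the acquirer offers 87.378828, keeping 212.621172.
Round 1 (the target proposes): the acquirer can get 212.621172 next round, worth 0.67 × 212.621172 = 142.45618524 now. The target offers 142.45618524 and keeps 300 − 142.45618524 = 157.54381476.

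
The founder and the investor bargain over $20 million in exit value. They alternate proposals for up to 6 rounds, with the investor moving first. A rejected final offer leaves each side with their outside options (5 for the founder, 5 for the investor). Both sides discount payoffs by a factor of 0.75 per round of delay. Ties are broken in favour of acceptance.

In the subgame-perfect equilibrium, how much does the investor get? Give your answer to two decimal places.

Work backward from the last round.
Round 6 (the founder proposes): the investor gets 5 if talks fail, so the founder offers 5 and keeps 15.
Round 5 (the investor proposes): the founder can get 15 next round, worth 0.75 × 15 = 11.25 now, so the investor offers 11.25, keeping 8.75.
Round 4 (the founder proposes): the investor can get 8.75 next round, worth 0.75 × 8.75 = 6.5625 now, so the founder offers 6.5625, keeping 13.4375.
Round 3 (the investor proposes): the founder can get 13.4375 next round, worth 0.75 × 13.4375 = 10.078125 now; the investor offers that and keeps 9.921875.
Round 2 (the founder proposes): the investor can get 9.921875 next round, worth 0.75 × 9.921875 = 7.44140625 now, so the founder offers 7.44140625, keeping 12.55859375.
Round 1 (the investor proposes): the founder can get 12.55859375 next round, worth 0.75 × 12.55859375 = 9.4189453125 now. The investor offers 9.4189453125 and keeps 20 − 9.4189453125 = 10.5810546875.

10.58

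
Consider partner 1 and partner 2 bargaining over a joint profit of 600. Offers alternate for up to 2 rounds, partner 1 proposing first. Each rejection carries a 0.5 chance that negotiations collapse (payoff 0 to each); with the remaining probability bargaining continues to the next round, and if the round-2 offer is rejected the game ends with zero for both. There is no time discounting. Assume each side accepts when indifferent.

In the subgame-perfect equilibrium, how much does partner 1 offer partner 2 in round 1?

By backward induction:
Round 2 (partner 2 proposes): partner 1 will accept anything ≥ 0, so partner 2 offers 0 and keeps 600.
Round 1 (partner 1 proposes): rejecting gives partner 2 an expected 0.5 × 600 = 300; partner 1 offers that and keeps 300.

300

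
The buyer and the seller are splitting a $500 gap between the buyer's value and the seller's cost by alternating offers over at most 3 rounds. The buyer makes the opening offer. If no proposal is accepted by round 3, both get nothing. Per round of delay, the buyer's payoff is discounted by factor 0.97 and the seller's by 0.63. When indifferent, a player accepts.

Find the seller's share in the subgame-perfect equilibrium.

9.45

Round 3 (the buyer proposes): the seller will accept anything ≥ 0, so the buyer offers 0 and keeps 500.
Round 2 (the seller proposes): the buyer can get 500 next round, worth 0.97 × 500 = 485 now. The seller offers 485 and keeps 500 − 485 = 15.
Round 1 (the buyer proposes): the seller can get 15 next round, worth 0.63 × 15 = 9.45 now. The buyer offers 9.45 and keeps 500 − 9.45 = 490.55.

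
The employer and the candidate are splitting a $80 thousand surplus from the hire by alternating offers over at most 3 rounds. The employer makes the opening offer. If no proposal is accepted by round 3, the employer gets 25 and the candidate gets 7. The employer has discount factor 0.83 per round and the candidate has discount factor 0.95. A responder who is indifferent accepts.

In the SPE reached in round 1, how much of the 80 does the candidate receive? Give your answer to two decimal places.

18.44

Work backward from the last round.
Round 3 (the employer proposes): the candidate gets 7 if talks fail, so the employer offers 7 and keeps 73.
Round 2 (the candidate proposes): the employer can get 73 next round, worth 0.83 × 73 = 60.59 now; the candidate offers that and keeps 19.41.
Round 1 (the employer proposes): the candidate can get 19.41 next round, worth 0.95 × 19.41 = 18.4395 now. The employer offers 18.4395 and keeps 80 − 18.4395 = 61.5605.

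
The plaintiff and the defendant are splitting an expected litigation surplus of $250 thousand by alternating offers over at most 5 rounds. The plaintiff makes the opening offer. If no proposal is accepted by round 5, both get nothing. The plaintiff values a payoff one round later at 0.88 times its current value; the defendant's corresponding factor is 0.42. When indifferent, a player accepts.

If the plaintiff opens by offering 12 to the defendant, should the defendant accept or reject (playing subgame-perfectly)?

Round 5 (the plaintiff proposes): the defendant will accept anything ≥ 0, so the plaintiff offers 0 and keeps 250.
Round 4 (the defendant proposes): the plaintiff can get 250 next round, worth 0.88 × 250 = 220 now; the defendant offers that and keeps 30.
Round 3 (the plaintiff proposes): the defendant can get 30 next round, worth 0.42 × 30 = 12.6 now, so the plaintiff offers 12.6, keeping 237.4.
Round 2 (the defendant proposes): the plaintiff can get 237.4 next round, worth 0.88 × 237.4 = 208.912 now. The defendant offers 208.912 and keeps 250 − 208.912 = 41.088.
So by rejecting in round 1, the defendant gets 41.088 next round, worth 0.42 × 41.088 = 17.25696 now.
Offer 12 < 17.25696, so the defendant rejects.

Reject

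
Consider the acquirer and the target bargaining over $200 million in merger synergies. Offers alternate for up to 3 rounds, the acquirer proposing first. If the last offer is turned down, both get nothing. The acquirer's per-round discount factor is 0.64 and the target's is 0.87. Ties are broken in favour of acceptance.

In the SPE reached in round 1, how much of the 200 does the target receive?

62.64

Work backward from the last round.
Round 3 (the acquirer proposes): the target will accept anything ≥ 0, so the acquirer offers 0 and keeps 200.
Round 2 (the target proposes): the acquirer can get 200 next round, worth 0.64 × 200 = 128 now; the target offers that and keeps 72.
Round 1 (the acquirer proposes): the target can get 72 next round, worth 0.87 × 72 = 62.64 now; the acquirer offers that and keeps 137.36.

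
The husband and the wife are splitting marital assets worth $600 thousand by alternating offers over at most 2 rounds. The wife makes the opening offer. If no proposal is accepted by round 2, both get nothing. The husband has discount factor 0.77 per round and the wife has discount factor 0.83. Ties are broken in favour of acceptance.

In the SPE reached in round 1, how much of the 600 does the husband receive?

462

Round 2 (the husband proposes): the wife will accept anything ≥ 0, so the husband offers 0 and keeps 600.
Round 1 (the wife proposes): the husband can get 600 next round, worth 0.77 × 600 = 462 now, so the wife offers 462, keeping 138.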